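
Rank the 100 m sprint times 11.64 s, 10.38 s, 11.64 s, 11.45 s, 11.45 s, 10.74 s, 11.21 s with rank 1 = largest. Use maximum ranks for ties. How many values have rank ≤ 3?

Sorted (descending): 11.64, 11.64, 11.45, 11.45, 11.21, 10.74, 10.38
The 2 values of 11.64 occupy positions 1–2 → each gets rank 2.
The 2 values of 11.45 occupy positions 3–4 → each gets rank 4.
Ranks ≤ 3: {2, 2} → 2 values.

2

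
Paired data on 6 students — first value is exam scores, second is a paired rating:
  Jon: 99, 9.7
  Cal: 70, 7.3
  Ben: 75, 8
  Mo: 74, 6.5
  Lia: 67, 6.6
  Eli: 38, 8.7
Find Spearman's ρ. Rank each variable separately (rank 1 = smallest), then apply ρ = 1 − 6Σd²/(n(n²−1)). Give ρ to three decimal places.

0.257

Ranks of variable 1: 6, 3, 5, 4, 2, 1
Ranks of variable 2: 6, 3, 4, 1, 2, 5
d = r₁ − r₂: 0, 0, 1, 3, 0, -4
d²: 0, 0, 1, 9, 0, 16; Σd² = 26
ρ = 1 − 6·26/(6·35) = 1 − 156/210 = 0.257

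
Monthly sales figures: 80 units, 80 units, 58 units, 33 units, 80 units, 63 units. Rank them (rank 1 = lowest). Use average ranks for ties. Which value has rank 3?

Sorted (ascending): 33, 58, 63, 80, 80, 80
The 3 values of 80 occupy positions 4–6 → average rank 5.
Rank 3 → value 63.

63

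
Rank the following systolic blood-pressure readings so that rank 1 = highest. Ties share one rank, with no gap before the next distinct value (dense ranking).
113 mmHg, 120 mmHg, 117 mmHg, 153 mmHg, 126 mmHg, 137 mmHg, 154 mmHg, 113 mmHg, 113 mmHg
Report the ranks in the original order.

7, 5, 6, 2, 4, 3, 1, 7, 7

Sorted (descending): 154, 153, 137, 126, 120, 117, 113, 113, 113
The 3 values of 113 share dense rank 7.
Remaining distinct values take the next consecutive integers.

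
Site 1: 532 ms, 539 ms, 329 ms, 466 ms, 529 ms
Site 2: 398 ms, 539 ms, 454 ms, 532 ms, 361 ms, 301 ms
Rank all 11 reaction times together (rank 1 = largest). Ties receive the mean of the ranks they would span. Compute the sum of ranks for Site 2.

Sorted (descending): 539, 539, 532, 532, 529, 466, 454, 398, 361, 329, 301
The 2 values of 539 occupy positions 1–2 → average rank (1+2)/2 = 1.5.
The 2 values of 532 occupy positions 3–4 → average rank (3+4)/2 = 3.5.
Site 2 values → pooled ranks: 398→8, 539→1.5, 454→7, 532→3.5, 361→9, 301→11
Rank sum = 8 + 1.5 + 7 + 3.5 + 9 + 11 = 40

40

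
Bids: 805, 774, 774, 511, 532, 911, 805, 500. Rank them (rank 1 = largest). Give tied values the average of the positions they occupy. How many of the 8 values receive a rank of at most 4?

3

Sorted (descending): 911, 805, 805, 774, 774, 532, 511, 500
The 2 values of 805 occupy positions 2–3 → average rank (2+3)/2 = 2.5.
The 2 values of 774 occupy positions 4–5 → average rank (4+5)/2 = 4.5.
Ranks ≤ 4: {1, 2.5, 2.5} → 3 values.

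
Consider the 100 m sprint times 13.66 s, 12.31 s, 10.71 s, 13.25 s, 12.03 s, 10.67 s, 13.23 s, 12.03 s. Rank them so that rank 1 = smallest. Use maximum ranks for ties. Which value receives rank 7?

13.25

Sorted (ascending): 10.67, 10.71, 12.03, 12.03, 12.31, 13.23, 13.25, 13.66
The 2 values of 12.03 occupy positions 3–4 → each gets rank 4.
Rank 7 → value 13.25.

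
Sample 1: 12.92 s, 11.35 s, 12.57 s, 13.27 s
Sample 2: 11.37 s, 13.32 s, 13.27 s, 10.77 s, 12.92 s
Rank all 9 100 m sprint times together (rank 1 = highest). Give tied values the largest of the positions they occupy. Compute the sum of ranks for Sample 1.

22

Sorted (descending): 13.32, 13.27, 13.27, 12.92, 12.92, 12.57, 11.37, 11.35, 10.77
The 2 values of 13.27 occupy positions 2–3 → each gets rank 3.
The 2 values of 12.92 occupy positions 4–5 → each gets rank 5.
Sample 1 values → pooled ranks: 12.92→5, 11.35→8, 12.57→6, 13.27→3
Rank sum = 5 + 8 + 6 + 3 = 22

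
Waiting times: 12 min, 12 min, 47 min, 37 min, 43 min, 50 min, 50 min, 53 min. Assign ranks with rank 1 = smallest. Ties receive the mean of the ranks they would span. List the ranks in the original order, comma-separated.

Sorted (ascending): 12, 12, 37, 43, 47, 50, 50, 53
The 2 values of 12 occupy positions 1–2 → average rank (1+2)/2 = 1.5.
The 2 values of 50 occupy positions 6–7 → average rank (6+7)/2 = 6.5.

1.5, 1.5, 5, 3, 4, 6.5, 6.5, 8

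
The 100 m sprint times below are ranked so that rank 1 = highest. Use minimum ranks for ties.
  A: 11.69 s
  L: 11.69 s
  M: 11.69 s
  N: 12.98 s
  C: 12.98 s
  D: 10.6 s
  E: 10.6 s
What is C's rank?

1

Sorted (descending): 12.98, 12.98, 11.69, 11.69, 11.69, 10.6, 10.6
The 2 values of 12.98 occupy positions 1–2 → each gets rank 1.
The 3 values of 11.69 occupy positions 3–5 → each gets rank 3.
The 2 values of 10.6 occupy positions 6–7 → each gets rank 6.
C has value 12.98 s → rank 1.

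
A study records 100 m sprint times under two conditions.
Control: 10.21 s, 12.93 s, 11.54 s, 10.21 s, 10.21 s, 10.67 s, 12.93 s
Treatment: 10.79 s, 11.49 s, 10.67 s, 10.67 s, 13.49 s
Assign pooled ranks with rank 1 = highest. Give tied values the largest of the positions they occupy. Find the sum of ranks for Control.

55

Sorted (descending): 13.49, 12.93, 12.93, 11.54, 11.49, 10.79, 10.67, 10.67, 10.67, 10.21, 10.21, 10.21
The 2 values of 12.93 occupy positions 2–3 → each gets rank 3.
The 3 values of 10.67 occupy positions 7–9 → each gets rank 9.
The 3 values of 10.21 occupy positions 10–12 → each gets rank 12.
Control values → pooled ranks: 10.21→12, 12.93→3, 11.54→4, 10.21→12, 10.21→12, 10.67→9, 12.93→3
Rank sum = 12 + 3 + 4 + 12 + 12 + 9 + 3 = 55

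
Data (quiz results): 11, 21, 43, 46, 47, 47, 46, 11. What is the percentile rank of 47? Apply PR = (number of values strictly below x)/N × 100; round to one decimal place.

75.0

N = 8.
Strictly below 47: 6. Equal to 47: 2.
PR = 6/8 × 100 = 75.0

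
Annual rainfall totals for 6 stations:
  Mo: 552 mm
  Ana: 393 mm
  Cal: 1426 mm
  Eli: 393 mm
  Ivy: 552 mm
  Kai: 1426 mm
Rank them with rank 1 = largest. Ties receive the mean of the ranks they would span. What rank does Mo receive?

3.5

Sorted (descending): 1426, 1426, 552, 552, 393, 393
The 2 values of 1426 occupy positions 1–2 → average rank (1+2)/2 = 1.5.
The 2 values of 552 occupy positions 3–4 → average rank (3+4)/2 = 3.5.
The 2 values of 393 occupy positions 5–6 → average rank (5+6)/2 = 5.5.
Mo has value 552 mm → rank 3.5.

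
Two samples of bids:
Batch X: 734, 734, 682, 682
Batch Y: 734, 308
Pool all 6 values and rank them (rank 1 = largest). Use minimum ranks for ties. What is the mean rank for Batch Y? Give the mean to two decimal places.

Sorted (descending): 734, 734, 734, 682, 682, 308
The 3 values of 734 occupy positions 1–3 → each gets rank 1.
The 2 values of 682 occupy positions 4–5 → each gets rank 4.
Batch Y values → pooled ranks: 734→1, 308→6
Mean rank = (1 + 6) / 2 = 3.50

3.50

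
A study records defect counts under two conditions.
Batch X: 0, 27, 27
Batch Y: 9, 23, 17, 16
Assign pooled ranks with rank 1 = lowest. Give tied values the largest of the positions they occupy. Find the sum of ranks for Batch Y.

Sorted (ascending): 0, 9, 16, 17, 23, 27, 27
The 2 values of 27 occupy positions 6–7 → each gets rank 7.
Batch Y values → pooled ranks: 9→2, 23→5, 17→4, 16→3
Rank sum = 2 + 5 + 4 + 3 = 14

14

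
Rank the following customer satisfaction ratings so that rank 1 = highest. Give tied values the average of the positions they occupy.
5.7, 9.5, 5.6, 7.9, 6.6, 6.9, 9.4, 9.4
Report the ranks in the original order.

7, 1, 8, 4, 6, 5, 2.5, 2.5

Sorted (descending): 9.5, 9.4, 9.4, 7.9, 6.9, 6.6, 5.7, 5.6
The 2 values of 9.4 occupy positions 2–3 → average rank (2+3)/2 = 2.5.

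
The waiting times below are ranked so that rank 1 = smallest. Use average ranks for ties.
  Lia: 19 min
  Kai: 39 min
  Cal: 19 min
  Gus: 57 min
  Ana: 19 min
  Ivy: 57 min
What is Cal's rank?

Sorted (ascending): 19, 19, 19, 39, 57, 57
The 3 values of 19 occupy positions 1–3 → average rank 2.
The 2 values of 57 occupy positions 5–6 → average rank (5+6)/2 = 5.5.
Cal has value 19 min → rank 2.

2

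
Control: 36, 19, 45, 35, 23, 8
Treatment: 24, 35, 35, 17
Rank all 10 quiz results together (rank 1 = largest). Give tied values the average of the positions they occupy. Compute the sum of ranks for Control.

32

Sorted (descending): 45, 36, 35, 35, 35, 24, 23, 19, 17, 8
The 3 values of 35 occupy positions 3–5 → average rank 4.
Control values → pooled ranks: 36→2, 19→8, 45→1, 35→4, 23→7, 8→10
Rank sum = 2 + 8 + 1 + 4 + 7 + 10 = 32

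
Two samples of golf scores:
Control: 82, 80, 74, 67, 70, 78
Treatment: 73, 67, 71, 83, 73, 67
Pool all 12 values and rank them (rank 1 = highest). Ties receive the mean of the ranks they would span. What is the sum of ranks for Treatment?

Sorted (descending): 83, 82, 80, 78, 74, 73, 73, 71, 70, 67, 67, 67
The 2 values of 73 occupy positions 6–7 → average rank (6+7)/2 = 6.5.
The 3 values of 67 occupy positions 10–12 → average rank 11.
Treatment values → pooled ranks: 73→6.5, 67→11, 71→8, 83→1, 73→6.5, 67→11
Rank sum = 6.5 + 11 + 8 + 1 + 6.5 + 11 = 44

44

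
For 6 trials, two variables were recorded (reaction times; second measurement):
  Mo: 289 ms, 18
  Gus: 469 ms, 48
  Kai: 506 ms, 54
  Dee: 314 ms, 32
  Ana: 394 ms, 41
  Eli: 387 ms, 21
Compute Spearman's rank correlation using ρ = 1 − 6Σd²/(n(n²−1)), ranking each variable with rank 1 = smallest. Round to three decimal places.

Ranks of variable 1: 1, 5, 6, 2, 4, 3
Ranks of variable 2: 1, 5, 6, 3, 4, 2
d = r₁ − r₂: 0, 0, 0, -1, 0, 1
d²: 0, 0, 0, 1, 0, 1; Σd² = 2
ρ = 1 − 6·2/(6·35) = 1 − 12/210 = 0.943

0.943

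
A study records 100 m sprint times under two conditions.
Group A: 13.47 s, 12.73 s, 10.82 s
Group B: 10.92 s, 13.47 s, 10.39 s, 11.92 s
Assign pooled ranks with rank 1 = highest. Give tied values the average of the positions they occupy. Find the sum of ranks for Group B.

Sorted (descending): 13.47, 13.47, 12.73, 11.92, 10.92, 10.82, 10.39
The 2 values of 13.47 occupy positions 1–2 → average rank (1+2)/2 = 1.5.
Group B values → pooled ranks: 10.92→5, 13.47→1.5, 10.39→7, 11.92→4
Rank sum = 5 + 1.5 + 7 + 4 = 17.5

17.5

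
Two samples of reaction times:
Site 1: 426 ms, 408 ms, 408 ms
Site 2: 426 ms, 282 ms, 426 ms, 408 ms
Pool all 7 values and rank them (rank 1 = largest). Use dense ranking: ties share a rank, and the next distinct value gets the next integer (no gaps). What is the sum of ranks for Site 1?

5

Sorted (descending): 426, 426, 426, 408, 408, 408, 282
The 3 values of 426 share dense rank 1.
The 3 values of 408 share dense rank 2.
Remaining distinct values take the next consecutive integers.
Site 1 values → pooled ranks: 426→1, 408→2, 408→2
Rank sum = 1 + 2 + 2 = 5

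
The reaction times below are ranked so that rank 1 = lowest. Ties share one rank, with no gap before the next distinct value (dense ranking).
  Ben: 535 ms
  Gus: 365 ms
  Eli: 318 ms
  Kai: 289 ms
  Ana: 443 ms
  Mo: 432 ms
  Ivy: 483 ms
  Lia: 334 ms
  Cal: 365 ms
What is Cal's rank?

Sorted (ascending): 289, 318, 334, 365, 365, 432, 443, 483, 535
The 2 values of 365 share dense rank 4.
Remaining distinct values take the next consecutive integers.
Cal has value 365 ms → rank 4.

4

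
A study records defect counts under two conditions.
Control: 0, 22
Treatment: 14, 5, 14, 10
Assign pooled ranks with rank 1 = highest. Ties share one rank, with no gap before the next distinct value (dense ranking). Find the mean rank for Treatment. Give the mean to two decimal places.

Sorted (descending): 22, 14, 14, 10, 5, 0
The 2 values of 14 share dense rank 2.
Remaining distinct values take the next consecutive integers.
Treatment values → pooled ranks: 14→2, 5→4, 14→2, 10→3
Mean rank = (2 + 4 + 2 + 3) / 4 = 2.75

2.75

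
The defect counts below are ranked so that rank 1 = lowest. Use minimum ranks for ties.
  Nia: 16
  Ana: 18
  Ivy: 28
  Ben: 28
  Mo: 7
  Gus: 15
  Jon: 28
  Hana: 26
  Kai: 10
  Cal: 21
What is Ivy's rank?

Sorted (ascending): 7, 10, 15, 16, 18, 21, 26, 28, 28, 28
The 3 values of 28 occupy positions 8–10 → each gets rank 8.
Ivy has value 28 → rank 8.

8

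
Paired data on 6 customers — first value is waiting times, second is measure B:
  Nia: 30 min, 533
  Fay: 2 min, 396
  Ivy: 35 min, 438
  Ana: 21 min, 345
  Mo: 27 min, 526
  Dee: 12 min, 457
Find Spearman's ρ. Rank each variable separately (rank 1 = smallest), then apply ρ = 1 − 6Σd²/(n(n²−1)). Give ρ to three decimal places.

0.429

Ranks of variable 1: 5, 1, 6, 3, 4, 2
Ranks of variable 2: 6, 2, 3, 1, 5, 4
d = r₁ − r₂: -1, -1, 3, 2, -1, -2
d²: 1, 1, 9, 4, 1, 4; Σd² = 20
ρ = 1 − 6·20/(6·35) = 1 − 120/210 = 0.429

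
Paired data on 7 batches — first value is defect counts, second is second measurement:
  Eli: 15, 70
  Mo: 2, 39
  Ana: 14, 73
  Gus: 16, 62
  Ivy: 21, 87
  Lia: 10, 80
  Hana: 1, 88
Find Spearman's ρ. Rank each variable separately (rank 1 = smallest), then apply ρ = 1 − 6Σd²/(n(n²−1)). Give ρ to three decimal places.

Ranks of variable 1: 5, 2, 4, 6, 7, 3, 1
Ranks of variable 2: 3, 1, 4, 2, 6, 5, 7
d = r₁ − r₂: 2, 1, 0, 4, 1, -2, -6
d²: 4, 1, 0, 16, 1, 4, 36; Σd² = 62
ρ = 1 − 6·62/(7·48) = 1 − 372/336 = -0.107

-0.107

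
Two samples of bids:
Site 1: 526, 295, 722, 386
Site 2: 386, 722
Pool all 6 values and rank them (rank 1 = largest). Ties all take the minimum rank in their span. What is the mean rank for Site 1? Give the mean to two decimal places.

Sorted (descending): 722, 722, 526, 386, 386, 295
The 2 values of 722 occupy positions 1–2 → each gets rank 1.
The 2 values of 386 occupy positions 4–5 → each gets rank 4.
Site 1 values → pooled ranks: 526→3, 295→6, 722→1, 386→4
Mean rank = (3 + 6 + 1 + 4) / 4 = 3.50

3.50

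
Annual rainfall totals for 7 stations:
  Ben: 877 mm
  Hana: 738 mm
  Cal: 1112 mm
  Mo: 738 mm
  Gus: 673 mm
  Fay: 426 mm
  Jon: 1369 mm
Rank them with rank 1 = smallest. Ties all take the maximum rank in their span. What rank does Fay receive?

Sorted (ascending): 426, 673, 738, 738, 877, 1112, 1369
The 2 values of 738 occupy positions 3–4 → each gets rank 4.
Fay has value 426 mm → rank 1.

1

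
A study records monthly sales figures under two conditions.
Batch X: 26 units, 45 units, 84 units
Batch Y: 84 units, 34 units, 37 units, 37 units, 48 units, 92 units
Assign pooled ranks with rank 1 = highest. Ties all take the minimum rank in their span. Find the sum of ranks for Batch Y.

27

Sorted (descending): 92, 84, 84, 48, 45, 37, 37, 34, 26
The 2 values of 84 occupy positions 2–3 → each gets rank 2.
The 2 values of 37 occupy positions 6–7 → each gets rank 6.
Batch Y values → pooled ranks: 84→2, 34→8, 37→6, 37→6, 48→4, 92→1
Rank sum = 2 + 8 + 6 + 6 + 4 + 1 = 27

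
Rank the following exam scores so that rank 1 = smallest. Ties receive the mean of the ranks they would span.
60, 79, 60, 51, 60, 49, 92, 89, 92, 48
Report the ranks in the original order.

Sorted (ascending): 48, 49, 51, 60, 60, 60, 79, 89, 92, 92
The 3 values of 60 occupy positions 4–6 → average rank 5.
The 2 values of 92 occupy positions 9–10 → average rank (9+10)/2 = 9.5.

5, 7, 5, 3, 5, 2, 9.5, 8, 9.5, 1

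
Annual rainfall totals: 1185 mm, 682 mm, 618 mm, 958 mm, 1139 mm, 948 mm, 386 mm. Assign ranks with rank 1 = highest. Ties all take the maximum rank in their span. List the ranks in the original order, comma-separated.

1, 5, 6, 3, 2, 4, 7

Sorted (descending): 1185, 1139, 958, 948, 682, 618, 386
No ties — each value takes its position as its rank.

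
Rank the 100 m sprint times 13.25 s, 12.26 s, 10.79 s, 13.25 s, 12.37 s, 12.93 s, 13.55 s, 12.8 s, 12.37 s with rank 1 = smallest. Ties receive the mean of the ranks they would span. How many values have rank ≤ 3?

2

Sorted (ascending): 10.79, 12.26, 12.37, 12.37, 12.8, 12.93, 13.25, 13.25, 13.55
The 2 values of 12.37 occupy positions 3–4 → average rank (3+4)/2 = 3.5.
The 2 values of 13.25 occupy positions 7–8 → average rank (7+8)/2 = 7.5.
Ranks ≤ 3: {1, 2} → 2 values.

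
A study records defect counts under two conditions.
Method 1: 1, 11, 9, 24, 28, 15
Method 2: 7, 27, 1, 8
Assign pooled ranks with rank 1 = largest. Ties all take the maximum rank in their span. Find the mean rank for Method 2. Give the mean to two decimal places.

6.75

Sorted (descending): 28, 27, 24, 15, 11, 9, 8, 7, 1, 1
The 2 values of 1 occupy positions 9–10 → each gets rank 10.
Method 2 values → pooled ranks: 7→8, 27→2, 1→10, 8→7
Mean rank = (8 + 2 + 10 + 7) / 4 = 6.75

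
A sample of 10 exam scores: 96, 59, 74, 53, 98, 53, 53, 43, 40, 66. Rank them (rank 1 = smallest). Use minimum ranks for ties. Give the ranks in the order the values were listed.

Sorted (ascending): 40, 43, 53, 53, 53, 59, 66, 74, 96, 98
The 3 values of 53 occupy positions 3–5 → each gets rank 3.

9, 6, 8, 3, 10, 3, 3, 2, 1, 7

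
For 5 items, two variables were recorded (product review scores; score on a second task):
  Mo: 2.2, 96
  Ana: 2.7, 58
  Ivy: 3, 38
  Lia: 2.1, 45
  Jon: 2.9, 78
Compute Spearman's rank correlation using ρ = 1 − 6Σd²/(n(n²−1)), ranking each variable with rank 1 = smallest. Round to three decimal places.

-0.300

Ranks of variable 1: 2, 3, 5, 1, 4
Ranks of variable 2: 5, 3, 1, 2, 4
d = r₁ − r₂: -3, 0, 4, -1, 0
d²: 9, 0, 16, 1, 0; Σd² = 26
ρ = 1 − 6·26/(5·24) = 1 − 156/120 = -0.300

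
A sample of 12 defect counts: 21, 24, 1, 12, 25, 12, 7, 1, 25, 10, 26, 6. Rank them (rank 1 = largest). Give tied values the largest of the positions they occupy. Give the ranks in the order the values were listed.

Sorted (descending): 26, 25, 25, 24, 21, 12, 12, 10, 7, 6, 1, 1
The 2 values of 25 occupy positions 2–3 → each gets rank 3.
The 2 values of 12 occupy positions 6–7 → each gets rank 7.
The 2 values of 1 occupy positions 11–12 → each gets rank 12.

5, 4, 12, 7, 3, 7, 9, 12, 3, 8, 1, 10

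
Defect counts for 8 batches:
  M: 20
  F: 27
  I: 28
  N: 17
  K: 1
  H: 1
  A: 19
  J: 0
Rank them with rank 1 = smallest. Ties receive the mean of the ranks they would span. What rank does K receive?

Sorted (ascending): 0, 1, 1, 17, 19, 20, 27, 28
The 2 values of 1 occupy positions 2–3 → average rank (2+3)/2 = 2.5.
K has value 1 → rank 2.5.

2.5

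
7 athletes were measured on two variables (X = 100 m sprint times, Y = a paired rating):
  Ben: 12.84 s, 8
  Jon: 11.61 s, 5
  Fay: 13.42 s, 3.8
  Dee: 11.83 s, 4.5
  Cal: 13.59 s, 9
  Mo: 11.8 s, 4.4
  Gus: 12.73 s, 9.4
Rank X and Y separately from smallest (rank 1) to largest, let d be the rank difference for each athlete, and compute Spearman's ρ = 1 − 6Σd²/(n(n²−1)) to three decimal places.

0.214

Ranks of variable 1: 5, 1, 6, 3, 7, 2, 4
Ranks of variable 2: 5, 4, 1, 3, 6, 2, 7
d = r₁ − r₂: 0, -3, 5, 0, 1, 0, -3
d²: 0, 9, 25, 0, 1, 0, 9; Σd² = 44
ρ = 1 − 6·44/(7·48) = 1 − 264/336 = 0.214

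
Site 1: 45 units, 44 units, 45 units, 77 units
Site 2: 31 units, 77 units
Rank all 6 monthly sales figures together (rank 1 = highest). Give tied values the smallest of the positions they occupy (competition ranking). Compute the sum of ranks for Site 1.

12

Sorted (descending): 77, 77, 45, 45, 44, 31
The 2 values of 77 occupy positions 1–2 → each gets rank 1.
The 2 values of 45 occupy positions 3–4 → each gets rank 3.
Site 1 values → pooled ranks: 45→3, 44→5, 45→3, 77→1
Rank sum = 3 + 5 + 3 + 1 = 12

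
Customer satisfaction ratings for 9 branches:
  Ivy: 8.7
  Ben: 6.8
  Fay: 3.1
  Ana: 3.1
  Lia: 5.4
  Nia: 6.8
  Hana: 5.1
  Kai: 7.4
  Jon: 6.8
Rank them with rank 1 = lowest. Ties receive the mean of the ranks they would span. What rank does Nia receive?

Sorted (ascending): 3.1, 3.1, 5.1, 5.4, 6.8, 6.8, 6.8, 7.4, 8.7
The 2 values of 3.1 occupy positions 1–2 → average rank (1+2)/2 = 1.5.
The 3 values of 6.8 occupy positions 5–7 → average rank 6.
Nia has value 6.8 → rank 6.

6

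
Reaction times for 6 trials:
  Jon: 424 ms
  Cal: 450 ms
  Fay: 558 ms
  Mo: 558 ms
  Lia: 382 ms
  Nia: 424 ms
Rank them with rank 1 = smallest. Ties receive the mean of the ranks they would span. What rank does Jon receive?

2.5

Sorted (ascending): 382, 424, 424, 450, 558, 558
The 2 values of 424 occupy positions 2–3 → average rank (2+3)/2 = 2.5.
The 2 values of 558 occupy positions 5–6 → average rank (5+6)/2 = 5.5.
Jon has value 424 ms → rank 2.5.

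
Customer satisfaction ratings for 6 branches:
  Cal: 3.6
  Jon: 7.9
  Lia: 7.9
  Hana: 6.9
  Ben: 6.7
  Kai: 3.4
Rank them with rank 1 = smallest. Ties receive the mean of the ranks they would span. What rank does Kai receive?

1

Sorted (ascending): 3.4, 3.6, 6.7, 6.9, 7.9, 7.9
The 2 values of 7.9 occupy positions 5–6 → average rank (5+6)/2 = 5.5.
Kai has value 3.4 → rank 1.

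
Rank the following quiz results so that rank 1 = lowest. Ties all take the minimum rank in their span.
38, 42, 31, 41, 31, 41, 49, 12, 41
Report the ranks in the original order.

4, 8, 2, 5, 2, 5, 9, 1, 5

Sorted (ascending): 12, 31, 31, 38, 41, 41, 41, 42, 49
The 2 values of 31 occupy positions 2–3 → each gets rank 2.
The 3 values of 41 occupy positions 5–7 → each gets rank 5.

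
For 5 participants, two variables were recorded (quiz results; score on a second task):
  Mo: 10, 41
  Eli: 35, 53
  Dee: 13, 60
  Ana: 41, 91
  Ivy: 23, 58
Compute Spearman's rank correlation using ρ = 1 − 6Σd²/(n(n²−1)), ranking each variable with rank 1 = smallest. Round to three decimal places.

Ranks of variable 1: 1, 4, 2, 5, 3
Ranks of variable 2: 1, 2, 4, 5, 3
d = r₁ − r₂: 0, 2, -2, 0, 0
d²: 0, 4, 4, 0, 0; Σd² = 8
ρ = 1 − 6·8/(5·24) = 1 − 48/120 = 0.600

0.600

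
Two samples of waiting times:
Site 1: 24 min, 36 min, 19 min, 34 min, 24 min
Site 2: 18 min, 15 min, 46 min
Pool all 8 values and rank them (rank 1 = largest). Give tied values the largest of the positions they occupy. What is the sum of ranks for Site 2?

Sorted (descending): 46, 36, 34, 24, 24, 19, 18, 15
The 2 values of 24 occupy positions 4–5 → each gets rank 5.
Site 2 values → pooled ranks: 18→7, 15→8, 46→1
Rank sum = 7 + 8 + 1 = 16

16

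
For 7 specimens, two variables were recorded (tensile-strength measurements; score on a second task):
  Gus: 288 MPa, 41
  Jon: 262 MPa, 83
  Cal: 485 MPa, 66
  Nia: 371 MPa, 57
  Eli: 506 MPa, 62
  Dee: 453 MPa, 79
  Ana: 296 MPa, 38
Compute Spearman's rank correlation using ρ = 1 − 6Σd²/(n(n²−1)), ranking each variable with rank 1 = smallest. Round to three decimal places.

Ranks of variable 1: 2, 1, 6, 4, 7, 5, 3
Ranks of variable 2: 2, 7, 5, 3, 4, 6, 1
d = r₁ − r₂: 0, -6, 1, 1, 3, -1, 2
d²: 0, 36, 1, 1, 9, 1, 4; Σd² = 52
ρ = 1 − 6·52/(7·48) = 1 − 312/336 = 0.071

0.071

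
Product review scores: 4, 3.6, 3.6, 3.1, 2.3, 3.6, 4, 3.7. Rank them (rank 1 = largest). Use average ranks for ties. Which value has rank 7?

Sorted (descending): 4, 4, 3.7, 3.6, 3.6, 3.6, 3.1, 2.3
The 2 values of 4 occupy positions 1–2 → average rank (1+2)/2 = 1.5.
The 3 values of 3.6 occupy positions 4–6 → average rank 5.
Rank 7 → value 3.1.

3.1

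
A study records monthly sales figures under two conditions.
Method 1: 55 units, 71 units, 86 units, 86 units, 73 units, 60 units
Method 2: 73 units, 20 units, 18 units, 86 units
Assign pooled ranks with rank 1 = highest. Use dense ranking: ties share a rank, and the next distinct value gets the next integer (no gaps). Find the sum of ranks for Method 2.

16

Sorted (descending): 86, 86, 86, 73, 73, 71, 60, 55, 20, 18
The 3 values of 86 share dense rank 1.
The 2 values of 73 share dense rank 2.
Remaining distinct values take the next consecutive integers.
Method 2 values → pooled ranks: 73→2, 20→6, 18→7, 86→1
Rank sum = 2 + 6 + 7 + 1 = 16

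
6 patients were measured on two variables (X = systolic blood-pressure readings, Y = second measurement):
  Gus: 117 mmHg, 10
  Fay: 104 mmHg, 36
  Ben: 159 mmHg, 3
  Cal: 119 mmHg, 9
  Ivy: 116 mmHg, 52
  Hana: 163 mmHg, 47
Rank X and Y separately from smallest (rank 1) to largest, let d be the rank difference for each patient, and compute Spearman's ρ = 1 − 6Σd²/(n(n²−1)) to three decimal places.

Ranks of variable 1: 3, 1, 5, 4, 2, 6
Ranks of variable 2: 3, 4, 1, 2, 6, 5
d = r₁ − r₂: 0, -3, 4, 2, -4, 1
d²: 0, 9, 16, 4, 16, 1; Σd² = 46
ρ = 1 − 6·46/(6·35) = 1 − 276/210 = -0.314

-0.314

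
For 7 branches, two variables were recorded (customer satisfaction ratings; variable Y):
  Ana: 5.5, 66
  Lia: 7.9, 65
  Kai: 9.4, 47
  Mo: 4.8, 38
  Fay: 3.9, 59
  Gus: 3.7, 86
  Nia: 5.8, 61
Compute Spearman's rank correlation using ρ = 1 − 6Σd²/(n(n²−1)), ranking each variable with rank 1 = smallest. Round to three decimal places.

Ranks of variable 1: 4, 6, 7, 3, 2, 1, 5
Ranks of variable 2: 6, 5, 2, 1, 3, 7, 4
d = r₁ − r₂: -2, 1, 5, 2, -1, -6, 1
d²: 4, 1, 25, 4, 1, 36, 1; Σd² = 72
ρ = 1 − 6·72/(7·48) = 1 − 432/336 = -0.286

-0.286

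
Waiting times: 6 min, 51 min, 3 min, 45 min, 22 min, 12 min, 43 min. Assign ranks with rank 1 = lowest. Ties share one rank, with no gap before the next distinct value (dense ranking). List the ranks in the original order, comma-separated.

Sorted (ascending): 3, 6, 12, 22, 43, 45, 51
No ties — each value takes its position as its rank.

2, 7, 1, 6, 4, 3, 5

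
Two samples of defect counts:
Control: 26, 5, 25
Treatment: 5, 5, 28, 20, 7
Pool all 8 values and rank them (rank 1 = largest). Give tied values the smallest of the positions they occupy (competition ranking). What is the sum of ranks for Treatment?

Sorted (descending): 28, 26, 25, 20, 7, 5, 5, 5
The 3 values of 5 occupy positions 6–8 → each gets rank 6.
Treatment values → pooled ranks: 5→6, 5→6, 28→1, 20→4, 7→5
Rank sum = 6 + 6 + 1 + 4 + 5 = 22

22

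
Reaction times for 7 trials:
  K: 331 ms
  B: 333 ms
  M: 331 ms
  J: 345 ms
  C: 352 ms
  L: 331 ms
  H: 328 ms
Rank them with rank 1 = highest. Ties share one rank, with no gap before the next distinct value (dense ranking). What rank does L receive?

4

Sorted (descending): 352, 345, 333, 331, 331, 331, 328
The 3 values of 331 share dense rank 4.
Remaining distinct values take the next consecutive integers.
L has value 331 ms → rank 4.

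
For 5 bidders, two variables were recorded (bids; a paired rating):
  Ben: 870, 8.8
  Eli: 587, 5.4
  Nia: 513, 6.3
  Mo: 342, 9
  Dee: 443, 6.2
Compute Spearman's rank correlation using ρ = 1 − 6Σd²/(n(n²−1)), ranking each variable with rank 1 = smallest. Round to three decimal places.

-0.300

Ranks of variable 1: 5, 4, 3, 1, 2
Ranks of variable 2: 4, 1, 3, 5, 2
d = r₁ − r₂: 1, 3, 0, -4, 0
d²: 1, 9, 0, 16, 0; Σd² = 26
ρ = 1 − 6·26/(5·24) = 1 − 156/120 = -0.300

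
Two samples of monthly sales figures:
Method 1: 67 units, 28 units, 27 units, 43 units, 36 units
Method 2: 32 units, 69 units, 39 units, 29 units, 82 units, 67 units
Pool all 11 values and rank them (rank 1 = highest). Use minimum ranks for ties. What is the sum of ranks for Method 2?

Sorted (descending): 82, 69, 67, 67, 43, 39, 36, 32, 29, 28, 27
The 2 values of 67 occupy positions 3–4 → each gets rank 3.
Method 2 values → pooled ranks: 32→8, 69→2, 39→6, 29→9, 82→1, 67→3
Rank sum = 8 + 2 + 6 + 9 + 1 + 3 = 29

29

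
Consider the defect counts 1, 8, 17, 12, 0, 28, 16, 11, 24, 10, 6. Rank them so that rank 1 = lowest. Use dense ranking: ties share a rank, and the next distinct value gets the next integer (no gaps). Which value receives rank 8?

16

Sorted (ascending): 0, 1, 6, 8, 10, 11, 12, 16, 17, 24, 28
No ties — each value takes its position as its rank.
Rank 8 → value 16.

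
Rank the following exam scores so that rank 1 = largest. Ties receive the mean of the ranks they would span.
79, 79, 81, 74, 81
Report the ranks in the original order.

3.5, 3.5, 1.5, 5, 1.5

Sorted (descending): 81, 81, 79, 79, 74
The 2 values of 81 occupy positions 1–2 → average rank (1+2)/2 = 1.5.
The 2 values of 79 occupy positions 3–4 → average rank (3+4)/2 = 3.5.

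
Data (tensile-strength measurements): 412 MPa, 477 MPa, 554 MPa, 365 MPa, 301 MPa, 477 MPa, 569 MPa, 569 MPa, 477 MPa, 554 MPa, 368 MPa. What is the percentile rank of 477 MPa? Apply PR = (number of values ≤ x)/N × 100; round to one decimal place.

N = 11.
Strictly below 477: 4. Equal to 477: 3.
PR = 7/11 × 100 = 63.6

63.6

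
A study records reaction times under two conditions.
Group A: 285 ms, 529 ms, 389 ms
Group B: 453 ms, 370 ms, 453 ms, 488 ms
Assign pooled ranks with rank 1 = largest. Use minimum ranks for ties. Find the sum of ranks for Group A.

Sorted (descending): 529, 488, 453, 453, 389, 370, 285
The 2 values of 453 occupy positions 3–4 → each gets rank 3.
Group A values → pooled ranks: 285→7, 529→1, 389→5
Rank sum = 7 + 1 + 5 = 13

13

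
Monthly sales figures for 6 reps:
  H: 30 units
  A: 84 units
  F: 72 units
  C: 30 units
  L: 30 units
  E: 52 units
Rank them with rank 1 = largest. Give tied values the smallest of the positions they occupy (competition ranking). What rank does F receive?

2

Sorted (descending): 84, 72, 52, 30, 30, 30
The 3 values of 30 occupy positions 4–6 → each gets rank 4.
F has value 72 units → rank 2.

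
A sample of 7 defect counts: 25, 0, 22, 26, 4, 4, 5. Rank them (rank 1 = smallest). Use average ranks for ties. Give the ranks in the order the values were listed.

6, 1, 5, 7, 2.5, 2.5, 4

Sorted (ascending): 0, 4, 4, 5, 22, 25, 26
The 2 values of 4 occupy positions 2–3 → average rank (2+3)/2 = 2.5.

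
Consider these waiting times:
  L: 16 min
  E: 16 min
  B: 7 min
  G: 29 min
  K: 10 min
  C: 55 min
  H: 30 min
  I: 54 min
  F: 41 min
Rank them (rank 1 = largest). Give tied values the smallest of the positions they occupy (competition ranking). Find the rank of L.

6

Sorted (descending): 55, 54, 41, 30, 29, 16, 16, 10, 7
The 2 values of 16 occupy positions 6–7 → each gets rank 6.
L has value 16 min → rank 6.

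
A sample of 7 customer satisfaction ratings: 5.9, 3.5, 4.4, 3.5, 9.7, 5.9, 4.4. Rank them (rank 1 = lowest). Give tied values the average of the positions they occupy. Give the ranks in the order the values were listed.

Sorted (ascending): 3.5, 3.5, 4.4, 4.4, 5.9, 5.9, 9.7
The 2 values of 3.5 occupy positions 1–2 → average rank (1+2)/2 = 1.5.
The 2 values of 4.4 occupy positions 3–4 → average rank (3+4)/2 = 3.5.
The 2 values of 5.9 occupy positions 5–6 → average rank (5+6)/2 = 5.5.

5.5, 1.5, 3.5, 1.5, 7, 5.5, 3.5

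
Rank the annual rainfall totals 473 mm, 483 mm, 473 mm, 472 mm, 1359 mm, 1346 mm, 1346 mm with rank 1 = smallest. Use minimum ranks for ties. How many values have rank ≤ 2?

3

Sorted (ascending): 472, 473, 473, 483, 1346, 1346, 1359
The 2 values of 473 occupy positions 2–3 → each gets rank 2.
The 2 values of 1346 occupy positions 5–6 → each gets rank 5.
Ranks ≤ 2: {1, 2, 2} → 3 values.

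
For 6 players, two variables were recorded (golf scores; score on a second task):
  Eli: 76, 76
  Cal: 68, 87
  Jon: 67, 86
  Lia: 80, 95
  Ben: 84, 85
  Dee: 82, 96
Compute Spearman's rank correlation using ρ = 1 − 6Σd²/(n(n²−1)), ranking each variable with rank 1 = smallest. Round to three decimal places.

Ranks of variable 1: 3, 2, 1, 4, 6, 5
Ranks of variable 2: 1, 4, 3, 5, 2, 6
d = r₁ − r₂: 2, -2, -2, -1, 4, -1
d²: 4, 4, 4, 1, 16, 1; Σd² = 30
ρ = 1 − 6·30/(6·35) = 1 − 180/210 = 0.143

0.143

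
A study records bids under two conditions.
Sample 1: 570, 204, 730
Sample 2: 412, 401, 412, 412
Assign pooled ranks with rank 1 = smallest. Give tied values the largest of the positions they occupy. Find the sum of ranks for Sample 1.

Sorted (ascending): 204, 401, 412, 412, 412, 570, 730
The 3 values of 412 occupy positions 3–5 → each gets rank 5.
Sample 1 values → pooled ranks: 570→6, 204→1, 730→7
Rank sum = 6 + 1 + 7 = 14

14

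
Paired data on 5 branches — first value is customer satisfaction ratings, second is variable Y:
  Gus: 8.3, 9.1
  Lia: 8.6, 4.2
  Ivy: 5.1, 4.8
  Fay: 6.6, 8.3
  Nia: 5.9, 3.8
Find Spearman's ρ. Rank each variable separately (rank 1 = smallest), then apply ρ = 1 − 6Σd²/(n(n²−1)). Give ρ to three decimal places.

Ranks of variable 1: 4, 5, 1, 3, 2
Ranks of variable 2: 5, 2, 3, 4, 1
d = r₁ − r₂: -1, 3, -2, -1, 1
d²: 1, 9, 4, 1, 1; Σd² = 16
ρ = 1 − 6·16/(5·24) = 1 − 96/120 = 0.200

0.200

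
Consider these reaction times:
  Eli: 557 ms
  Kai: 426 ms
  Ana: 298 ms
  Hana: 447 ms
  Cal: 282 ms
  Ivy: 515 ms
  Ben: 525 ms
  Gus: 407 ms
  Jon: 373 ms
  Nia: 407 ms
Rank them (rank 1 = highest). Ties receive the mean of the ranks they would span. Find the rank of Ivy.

Sorted (descending): 557, 525, 515, 447, 426, 407, 407, 373, 298, 282
The 2 values of 407 occupy positions 6–7 → average rank (6+7)/2 = 6.5.
Ivy has value 515 ms → rank 3.

3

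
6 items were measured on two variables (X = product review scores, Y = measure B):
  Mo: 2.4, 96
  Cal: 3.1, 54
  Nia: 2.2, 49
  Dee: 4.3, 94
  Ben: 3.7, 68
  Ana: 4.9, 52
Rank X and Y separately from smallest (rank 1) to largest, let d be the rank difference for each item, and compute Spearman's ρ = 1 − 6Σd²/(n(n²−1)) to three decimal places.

0.086

Ranks of variable 1: 2, 3, 1, 5, 4, 6
Ranks of variable 2: 6, 3, 1, 5, 4, 2
d = r₁ − r₂: -4, 0, 0, 0, 0, 4
d²: 16, 0, 0, 0, 0, 16; Σd² = 32
ρ = 1 − 6·32/(6·35) = 1 − 192/210 = 0.086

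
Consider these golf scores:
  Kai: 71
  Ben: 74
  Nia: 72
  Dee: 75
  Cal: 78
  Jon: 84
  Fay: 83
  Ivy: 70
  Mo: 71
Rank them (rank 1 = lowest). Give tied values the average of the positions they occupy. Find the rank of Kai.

2.5

Sorted (ascending): 70, 71, 71, 72, 74, 75, 78, 83, 84
The 2 values of 71 occupy positions 2–3 → average rank (2+3)/2 = 2.5.
Kai has value 71 → rank 2.5.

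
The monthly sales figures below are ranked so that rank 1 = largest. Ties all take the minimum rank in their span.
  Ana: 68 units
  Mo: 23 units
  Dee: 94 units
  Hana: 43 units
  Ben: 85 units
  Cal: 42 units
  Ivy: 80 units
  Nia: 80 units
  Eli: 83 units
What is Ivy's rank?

4

Sorted (descending): 94, 85, 83, 80, 80, 68, 43, 42, 23
The 2 values of 80 occupy positions 4–5 → each gets rank 4.
Ivy has value 80 units → rank 4.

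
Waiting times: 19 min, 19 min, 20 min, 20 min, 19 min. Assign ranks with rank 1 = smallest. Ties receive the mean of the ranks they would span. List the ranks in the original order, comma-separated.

2, 2, 4.5, 4.5, 2

Sorted (ascending): 19, 19, 19, 20, 20
The 3 values of 19 occupy positions 1–3 → average rank 2.
The 2 values of 20 occupy positions 4–5 → average rank (4+5)/2 = 4.5.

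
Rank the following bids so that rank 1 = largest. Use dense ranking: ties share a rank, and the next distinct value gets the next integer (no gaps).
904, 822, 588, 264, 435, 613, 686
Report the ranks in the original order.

Sorted (descending): 904, 822, 686, 613, 588, 435, 264
No ties — each value takes its position as its rank.

1, 2, 5, 7, 6, 4, 3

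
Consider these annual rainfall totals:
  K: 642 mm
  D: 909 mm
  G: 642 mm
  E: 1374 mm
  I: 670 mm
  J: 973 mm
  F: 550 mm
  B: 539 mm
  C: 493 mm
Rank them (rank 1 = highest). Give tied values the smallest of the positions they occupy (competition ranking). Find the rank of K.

Sorted (descending): 1374, 973, 909, 670, 642, 642, 550, 539, 493
The 2 values of 642 occupy positions 5–6 → each gets rank 5.
K has value 642 mm → rank 5.

5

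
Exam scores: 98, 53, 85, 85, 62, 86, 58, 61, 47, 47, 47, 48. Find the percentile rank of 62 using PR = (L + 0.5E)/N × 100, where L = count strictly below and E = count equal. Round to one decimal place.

62.5

N = 12.
Strictly below 62: 7. Equal to 62: 1.
PR = (7 + 0.5·1)/12 × 100 = 62.5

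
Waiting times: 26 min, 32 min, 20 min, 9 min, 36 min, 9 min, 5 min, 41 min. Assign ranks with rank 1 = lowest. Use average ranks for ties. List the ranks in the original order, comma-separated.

5, 6, 4, 2.5, 7, 2.5, 1, 8

Sorted (ascending): 5, 9, 9, 20, 26, 32, 36, 41
The 2 values of 9 occupy positions 2–3 → average rank (2+3)/2 = 2.5.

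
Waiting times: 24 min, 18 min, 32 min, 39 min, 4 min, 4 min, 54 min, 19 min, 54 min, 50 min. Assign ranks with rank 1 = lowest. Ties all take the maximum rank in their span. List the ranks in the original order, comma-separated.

5, 3, 6, 7, 2, 2, 10, 4, 10, 8

Sorted (ascending): 4, 4, 18, 19, 24, 32, 39, 50, 54, 54
The 2 values of 4 occupy positions 1–2 → each gets rank 2.
The 2 values of 54 occupy positions 9–10 → each gets rank 10.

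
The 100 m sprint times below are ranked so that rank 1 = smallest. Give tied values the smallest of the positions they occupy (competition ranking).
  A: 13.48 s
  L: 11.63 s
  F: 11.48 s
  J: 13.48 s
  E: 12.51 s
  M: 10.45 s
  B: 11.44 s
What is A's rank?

6

Sorted (ascending): 10.45, 11.44, 11.48, 11.63, 12.51, 13.48, 13.48
The 2 values of 13.48 occupy positions 6–7 → each gets rank 6.
A has value 13.48 s → rank 6.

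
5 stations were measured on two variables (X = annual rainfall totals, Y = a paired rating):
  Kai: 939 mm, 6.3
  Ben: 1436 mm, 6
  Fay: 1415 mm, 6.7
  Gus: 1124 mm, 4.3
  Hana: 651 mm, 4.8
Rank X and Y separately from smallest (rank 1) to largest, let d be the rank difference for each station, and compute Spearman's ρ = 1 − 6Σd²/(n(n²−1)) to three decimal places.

0.300

Ranks of variable 1: 2, 5, 4, 3, 1
Ranks of variable 2: 4, 3, 5, 1, 2
d = r₁ − r₂: -2, 2, -1, 2, -1
d²: 4, 4, 1, 4, 1; Σd² = 14
ρ = 1 − 6·14/(5·24) = 1 − 84/120 = 0.300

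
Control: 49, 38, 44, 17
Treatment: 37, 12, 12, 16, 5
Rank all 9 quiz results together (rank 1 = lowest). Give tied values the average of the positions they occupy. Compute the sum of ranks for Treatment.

Sorted (ascending): 5, 12, 12, 16, 17, 37, 38, 44, 49
The 2 values of 12 occupy positions 2–3 → average rank (2+3)/2 = 2.5.
Treatment values → pooled ranks: 37→6, 12→2.5, 12→2.5, 16→4, 5→1
Rank sum = 6 + 2.5 + 2.5 + 4 + 1 = 16

16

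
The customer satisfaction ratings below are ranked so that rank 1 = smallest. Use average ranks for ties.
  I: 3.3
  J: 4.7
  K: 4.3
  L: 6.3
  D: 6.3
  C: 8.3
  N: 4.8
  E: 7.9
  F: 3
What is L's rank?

Sorted (ascending): 3, 3.3, 4.3, 4.7, 4.8, 6.3, 6.3, 7.9, 8.3
The 2 values of 6.3 occupy positions 6–7 → average rank (6+7)/2 = 6.5.
L has value 6.3 → rank 6.5.

6.5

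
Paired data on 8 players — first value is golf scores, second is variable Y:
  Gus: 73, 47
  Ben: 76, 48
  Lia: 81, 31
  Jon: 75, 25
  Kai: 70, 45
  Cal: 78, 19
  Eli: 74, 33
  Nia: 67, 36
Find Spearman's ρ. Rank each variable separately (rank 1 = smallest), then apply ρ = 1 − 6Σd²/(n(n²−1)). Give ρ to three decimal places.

-0.452

Ranks of variable 1: 3, 6, 8, 5, 2, 7, 4, 1
Ranks of variable 2: 7, 8, 3, 2, 6, 1, 4, 5
d = r₁ − r₂: -4, -2, 5, 3, -4, 6, 0, -4
d²: 16, 4, 25, 9, 16, 36, 0, 16; Σd² = 122
ρ = 1 − 6·122/(8·63) = 1 − 732/504 = -0.452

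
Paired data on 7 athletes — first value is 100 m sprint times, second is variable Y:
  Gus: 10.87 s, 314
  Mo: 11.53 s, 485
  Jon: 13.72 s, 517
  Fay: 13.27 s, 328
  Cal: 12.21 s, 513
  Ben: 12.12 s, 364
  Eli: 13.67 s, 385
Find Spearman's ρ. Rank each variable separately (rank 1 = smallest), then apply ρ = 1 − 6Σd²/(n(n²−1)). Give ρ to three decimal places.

0.536

Ranks of variable 1: 1, 2, 7, 5, 4, 3, 6
Ranks of variable 2: 1, 5, 7, 2, 6, 3, 4
d = r₁ − r₂: 0, -3, 0, 3, -2, 0, 2
d²: 0, 9, 0, 9, 4, 0, 4; Σd² = 26
ρ = 1 − 6·26/(7·48) = 1 − 156/336 = 0.536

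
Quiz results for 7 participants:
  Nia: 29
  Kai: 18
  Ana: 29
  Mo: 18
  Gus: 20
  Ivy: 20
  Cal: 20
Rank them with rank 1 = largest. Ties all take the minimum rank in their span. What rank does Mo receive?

Sorted (descending): 29, 29, 20, 20, 20, 18, 18
The 2 values of 29 occupy positions 1–2 → each gets rank 1.
The 3 values of 20 occupy positions 3–5 → each gets rank 3.
The 2 values of 18 occupy positions 6–7 → each gets rank 6.
Mo has value 18 → rank 6.

6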